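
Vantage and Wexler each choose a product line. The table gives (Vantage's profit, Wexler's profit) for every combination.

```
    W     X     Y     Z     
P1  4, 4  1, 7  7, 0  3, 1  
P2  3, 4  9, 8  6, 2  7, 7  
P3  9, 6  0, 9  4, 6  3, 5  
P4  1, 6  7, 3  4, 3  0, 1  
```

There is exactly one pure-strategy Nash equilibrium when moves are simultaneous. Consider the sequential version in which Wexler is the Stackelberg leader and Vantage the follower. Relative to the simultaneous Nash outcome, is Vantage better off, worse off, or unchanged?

Work backward from Vantage's decision.
- W: BR = P3, leader payoff 6.
- X: BR = P2, leader payoff 8.
- Y: BR = P1, leader payoff 0.
- Z: BR = P2, leader payoff 7.
Wexler's induced payoffs are 6, 8, 0, 7, so Wexler commits to X. Subgame-perfect outcome: (P2, X) with payoffs (9, 8).
Under simultaneous play:
Vantage's best replies: W→P3; X→P2; Y→P1; Z→P2.
Wexler's best replies: P1→X; P2→X; P3→X; P4→W.
Only (P2, X) has each player best-responding; Nash payoffs (9, 8).
Vantage earns 9 sequentially versus 9 at the Nash outcome: unchanged.

unchanged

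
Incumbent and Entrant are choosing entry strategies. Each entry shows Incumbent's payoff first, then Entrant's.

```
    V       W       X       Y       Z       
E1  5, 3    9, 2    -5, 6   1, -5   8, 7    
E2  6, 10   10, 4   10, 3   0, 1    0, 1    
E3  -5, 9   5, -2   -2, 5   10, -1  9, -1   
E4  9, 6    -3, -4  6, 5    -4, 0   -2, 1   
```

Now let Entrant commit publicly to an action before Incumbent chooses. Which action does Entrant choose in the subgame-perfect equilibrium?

V

Solve by backward induction (Entrant leads).
- V: Incumbent compares 5, 6, -5, 9 and picks E4; Entrant would get 6.
- W: Incumbent compares 9, 10, 5, -3 and picks E2; Entrant would get 4.
- X: Incumbent compares -5, 10, -2, 6 and picks E2; Entrant would get 3.
- Y: Incumbent compares 1, 0, 10, -4 and picks E3; Entrant would get -1.
- Z: Incumbent compares 8, 0, 9, -2 and picks E3; Entrant would get -1.
Among 6, 4, 3, -1, -1, the best is 6 at V. Subgame-perfect outcome: (E4, V) with payoffs (9, 6).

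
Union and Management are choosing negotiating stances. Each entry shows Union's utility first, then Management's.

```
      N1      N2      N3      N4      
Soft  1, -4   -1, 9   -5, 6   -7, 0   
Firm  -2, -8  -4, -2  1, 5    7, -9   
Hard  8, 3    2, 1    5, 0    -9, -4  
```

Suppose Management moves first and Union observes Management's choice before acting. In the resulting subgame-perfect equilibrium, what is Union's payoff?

8

Solve by backward induction (Management leads).
- N1: BR = Hard, leader payoff 3.
- N2: BR = Hard, leader payoff 1.
- N3: BR = Hard, leader payoff 0.
- N4: BR = Firm, leader payoff -9.
Among 3, 1, 0, -9, the best is 3 at N1. Subgame-perfect outcome: (Hard, N1) with payoffs (8, 3).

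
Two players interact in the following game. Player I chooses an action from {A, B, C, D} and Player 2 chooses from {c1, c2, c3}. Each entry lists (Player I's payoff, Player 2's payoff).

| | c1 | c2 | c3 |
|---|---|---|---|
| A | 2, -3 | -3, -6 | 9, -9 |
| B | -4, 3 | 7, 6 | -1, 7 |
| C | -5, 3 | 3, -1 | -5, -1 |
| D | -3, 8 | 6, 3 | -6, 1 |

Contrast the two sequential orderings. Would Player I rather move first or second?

second

If Player I leads: Player 2's best replies are A→c1, B→c3, C→c1, D→c1; Player I's induced payoffs 2, -1, -5, -3; outcome (A, c1), payoffs (2, -3).
If Player 2 leads: Player I's best replies are c1→A, c2→B, c3→A; Player 2's induced payoffs -3, 6, -9; outcome (B, c2), payoffs (7, 6).
Player I gets 2 moving first and 7 moving second, so Player I prefers to move second.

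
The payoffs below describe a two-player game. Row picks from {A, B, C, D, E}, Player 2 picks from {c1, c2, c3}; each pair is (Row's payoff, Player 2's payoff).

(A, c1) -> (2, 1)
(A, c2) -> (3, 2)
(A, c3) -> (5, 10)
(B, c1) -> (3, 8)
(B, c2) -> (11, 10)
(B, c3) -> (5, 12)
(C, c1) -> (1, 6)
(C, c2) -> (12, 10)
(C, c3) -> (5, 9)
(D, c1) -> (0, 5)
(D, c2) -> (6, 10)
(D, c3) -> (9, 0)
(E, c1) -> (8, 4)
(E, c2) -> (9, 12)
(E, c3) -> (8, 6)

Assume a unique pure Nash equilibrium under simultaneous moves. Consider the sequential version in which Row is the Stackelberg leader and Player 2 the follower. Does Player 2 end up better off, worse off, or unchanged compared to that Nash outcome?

Backward induction with Row moving first.
- A → Player 2 plays c3 (best of 1, 2, 10); Row gets 5.
- B → Player 2 plays c3 (best of 8, 10, 12); Row gets 5.
- C → Player 2 plays c2 (best of 6, 10, 9); Row gets 12.
- D → Player 2 plays c2 (best of 5, 10, 0); Row gets 6.
- E → Player 2 plays c2 (best of 4, 12, 6); Row gets 9.
Row's induced payoffs are 5, 5, 12, 6, 9, so Row commits to C. Subgame-perfect outcome: (C, c2) with payoffs (12, 10).
For the simultaneous game, intersect best replies.
Row's best replies: c1→E; c2→C; c3→D.
Player 2's best replies: A→c3; B→c3; C→c2; D→c2; E→c2.
Only (C, c2) has each player best-responding; Nash payoffs (12, 10).
Player 2 earns 10 sequentially versus 10 at the Nash outcome: unchanged.

unchanged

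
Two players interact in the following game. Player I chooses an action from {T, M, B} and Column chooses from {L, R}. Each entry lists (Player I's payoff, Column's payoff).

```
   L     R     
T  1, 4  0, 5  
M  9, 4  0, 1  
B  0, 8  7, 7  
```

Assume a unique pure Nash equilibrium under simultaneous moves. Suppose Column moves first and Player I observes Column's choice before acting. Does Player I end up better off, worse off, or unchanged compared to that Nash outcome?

worse off

Player I best-responds to each possible Column move:
- L: BR = M, leader payoff 4.
- R: BR = B, leader payoff 7.
Maximizing over 4, 7, Column chooses R. Subgame-perfect outcome: (B, R) with payoffs (7, 7).
For the simultaneous game, intersect best replies.
Player I's best replies: L→M; R→B.
Column's best replies: T→R; M→L; B→L.
Only (M, L) has each player best-responding; Nash payoffs (9, 4).
Player I earns 7 sequentially versus 9 at the Nash outcome: worse off.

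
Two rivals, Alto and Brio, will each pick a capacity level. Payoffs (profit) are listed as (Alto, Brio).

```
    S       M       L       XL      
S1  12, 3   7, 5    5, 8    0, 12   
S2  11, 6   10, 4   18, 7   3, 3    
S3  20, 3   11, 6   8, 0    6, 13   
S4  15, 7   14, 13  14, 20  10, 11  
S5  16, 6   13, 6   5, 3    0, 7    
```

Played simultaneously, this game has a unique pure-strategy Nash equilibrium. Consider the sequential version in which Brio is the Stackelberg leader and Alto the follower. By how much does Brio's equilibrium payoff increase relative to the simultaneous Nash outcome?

6

Alto best-responds to each possible Brio move:
- S → Alto plays S3 (best of 12, 11, 20, 15, 16); Brio gets 3.
- M → Alto plays S4 (best of 7, 10, 11, 14, 13); Brio gets 13.
- L → Alto plays S2 (best of 5, 18, 8, 14, 5); Brio gets 7.
- XL → Alto plays S4 (best of 0, 3, 6, 10, 0); Brio gets 11.
Among 3, 13, 7, 11, the best is 13 at M. Subgame-perfect outcome: (S4, M) with payoffs (14, 13).
Now find the simultaneous Nash equilibrium.
Alto's best replies: S→S3; M→S4; L→S2; XL→S4.
Brio's best replies: S1→XL; S2→L; S3→XL; S4→L; S5→XL.
The unique mutual best reply is (S2, L), giving (18, 7).
Brio's commitment gain: 13 − 7 = 6.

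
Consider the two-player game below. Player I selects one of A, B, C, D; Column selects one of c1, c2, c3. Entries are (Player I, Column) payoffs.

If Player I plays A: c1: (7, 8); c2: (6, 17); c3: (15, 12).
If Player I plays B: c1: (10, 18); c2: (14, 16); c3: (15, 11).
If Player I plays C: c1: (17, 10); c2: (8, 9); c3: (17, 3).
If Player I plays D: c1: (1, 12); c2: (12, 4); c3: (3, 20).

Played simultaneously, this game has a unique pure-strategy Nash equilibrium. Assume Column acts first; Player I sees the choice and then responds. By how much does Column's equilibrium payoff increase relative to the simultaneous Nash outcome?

6

Backward induction with Column moving first.
- c1: BR = C, leader payoff 10.
- c2: BR = B, leader payoff 16.
- c3: BR = C, leader payoff 3.
Among 10, 16, 3, the best is 16 at c2. Subgame-perfect outcome: (B, c2) with payoffs (14, 16).
Now find the simultaneous Nash equilibrium.
Player I's best replies: c1→C; c2→B; c3→C.
Column's best replies: A→c2; B→c1; C→c1; D→c3.
The unique mutual best reply is (C, c1), giving (17, 10).
Column's commitment gain: 16 − 10 = 6.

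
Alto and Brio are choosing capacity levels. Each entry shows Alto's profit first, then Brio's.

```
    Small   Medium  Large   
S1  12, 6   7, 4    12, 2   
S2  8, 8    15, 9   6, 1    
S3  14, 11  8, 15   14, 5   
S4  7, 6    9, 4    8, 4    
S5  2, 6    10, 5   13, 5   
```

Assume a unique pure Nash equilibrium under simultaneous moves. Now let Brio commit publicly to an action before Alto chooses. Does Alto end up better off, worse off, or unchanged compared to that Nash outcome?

Alto best-responds to each possible Brio move:
- Small: Alto compares 12, 8, 14, 7, 2 and picks S3; Brio would get 11.
- Medium: Alto compares 7, 15, 8, 9, 10 and picks S2; Brio would get 9.
- Large: Alto compares 12, 6, 14, 8, 13 and picks S3; Brio would get 5.
Among 11, 9, 5, the best is 11 at Small. Subgame-perfect outcome: (S3, Small) with payoffs (14, 11).
Under simultaneous play:
Alto's best replies: Small→S3; Medium→S2; Large→S3.
Brio's best replies: S1→Small; S2→Medium; S3→Medium; S4→Small; S5→Small.
Only (S2, Medium) has each player best-responding; Nash payoffs (15, 9).
Alto earns 14 sequentially versus 15 at the Nash outcome: worse off.

worse off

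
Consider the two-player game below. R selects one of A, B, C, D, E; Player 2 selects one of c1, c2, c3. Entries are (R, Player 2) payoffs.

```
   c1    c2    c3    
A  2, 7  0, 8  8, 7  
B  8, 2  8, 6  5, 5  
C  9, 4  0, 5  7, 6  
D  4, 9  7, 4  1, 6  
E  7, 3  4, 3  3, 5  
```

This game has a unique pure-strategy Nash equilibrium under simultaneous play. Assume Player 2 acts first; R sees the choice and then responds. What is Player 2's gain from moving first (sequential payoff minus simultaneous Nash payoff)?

Backward induction with Player 2 moving first.
- c1: R compares 2, 8, 9, 4, 7 and picks C; Player 2 would get 4.
- c2: R compares 0, 8, 0, 7, 4 and picks B; Player 2 would get 6.
- c3: R compares 8, 5, 7, 1, 3 and picks A; Player 2 would get 7.
Player 2's induced payoffs are 4, 6, 7, so Player 2 commits to c3. Subgame-perfect outcome: (A, c3) with payoffs (8, 7).
Under simultaneous play:
R's best replies: c1→C; c2→B; c3→A.
Player 2's best replies: A→c2; B→c2; C→c3; D→c1; E→c3.
The unique mutual best reply is (B, c2), giving (8, 6).
Player 2's commitment gain: 7 − 6 = 1.

1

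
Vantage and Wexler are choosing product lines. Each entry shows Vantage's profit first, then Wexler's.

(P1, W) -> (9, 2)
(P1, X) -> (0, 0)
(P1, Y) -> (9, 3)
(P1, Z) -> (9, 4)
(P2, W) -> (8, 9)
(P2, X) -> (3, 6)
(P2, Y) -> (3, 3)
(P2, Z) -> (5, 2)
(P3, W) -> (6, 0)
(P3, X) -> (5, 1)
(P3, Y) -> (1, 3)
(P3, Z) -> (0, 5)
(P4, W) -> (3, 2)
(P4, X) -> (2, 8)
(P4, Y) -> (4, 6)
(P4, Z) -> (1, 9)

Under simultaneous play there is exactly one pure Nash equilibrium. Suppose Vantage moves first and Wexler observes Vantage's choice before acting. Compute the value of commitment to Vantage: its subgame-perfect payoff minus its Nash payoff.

Work backward from Wexler's decision.
- P1: BR = Z, leader payoff 9.
- P2: BR = W, leader payoff 8.
- P3: BR = Z, leader payoff 0.
- P4: BR = Z, leader payoff 1.
Among 9, 8, 0, 1, the best is 9 at P1. Subgame-perfect outcome: (P1, Z) with payoffs (9, 4).
Now find the simultaneous Nash equilibrium.
Vantage's best replies: W→P1; X→P3; Y→P1; Z→P1.
Wexler's best replies: P1→Z; P2→W; P3→Z; P4→Z.
The unique mutual best reply is (P1, Z), giving (9, 4).
Vantage's commitment gain: 9 − 9 = 0.

0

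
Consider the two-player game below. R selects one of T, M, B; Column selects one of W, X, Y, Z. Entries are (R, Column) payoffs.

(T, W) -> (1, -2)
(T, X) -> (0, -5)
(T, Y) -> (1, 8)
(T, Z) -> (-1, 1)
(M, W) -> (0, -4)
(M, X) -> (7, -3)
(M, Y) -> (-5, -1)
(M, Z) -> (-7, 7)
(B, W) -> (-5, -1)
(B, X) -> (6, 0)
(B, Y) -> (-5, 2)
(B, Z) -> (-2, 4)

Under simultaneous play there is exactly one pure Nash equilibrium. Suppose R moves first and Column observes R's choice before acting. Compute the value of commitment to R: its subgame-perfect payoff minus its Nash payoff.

0

Column best-responds to each possible R move:
- T: Column compares -2, -5, 8, 1 and picks Y; R would get 1.
- M: Column compares -4, -3, -1, 7 and picks Z; R would get -7.
- B: Column compares -1, 0, 2, 4 and picks Z; R would get -2.
Among 1, -7, -2, the best is 1 at T. Subgame-perfect outcome: (T, Y) with payoffs (1, 8).
Now find the simultaneous Nash equilibrium.
R's best replies: W→T; X→M; Y→T; Z→T.
Column's best replies: T→Y; M→Z; B→Z.
The unique mutual best reply is (T, Y), giving (1, 8).
R's commitment gain: 1 − 1 = 0.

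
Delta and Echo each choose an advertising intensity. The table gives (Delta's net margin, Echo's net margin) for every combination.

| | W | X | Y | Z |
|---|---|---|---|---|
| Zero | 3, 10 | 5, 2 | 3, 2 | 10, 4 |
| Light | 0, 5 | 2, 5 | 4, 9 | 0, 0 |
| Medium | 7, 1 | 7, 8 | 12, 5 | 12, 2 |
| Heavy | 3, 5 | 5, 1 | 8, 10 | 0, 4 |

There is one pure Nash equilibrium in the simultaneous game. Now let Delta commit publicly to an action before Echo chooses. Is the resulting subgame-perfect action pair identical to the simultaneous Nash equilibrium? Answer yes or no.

no

Solve by backward induction (Delta leads).
- Zero: Echo compares 10, 2, 2, 4 and picks W; Delta would get 3.
- Light: Echo compares 5, 5, 9, 0 and picks Y; Delta would get 4.
- Medium: Echo compares 1, 8, 5, 2 and picks X; Delta would get 7.
- Heavy: Echo compares 5, 1, 10, 4 and picks Y; Delta would get 8.
Among 3, 4, 7, 8, the best is 8 at Heavy. Subgame-perfect outcome: (Heavy, Y) with payoffs (8, 10).
Now find the simultaneous Nash equilibrium.
Delta's best replies: W→Medium; X→Medium; Y→Medium; Z→Medium.
Echo's best replies: Zero→W; Light→Y; Medium→X; Heavy→Y.
Only (Medium, X) has each player best-responding; Nash payoffs (7, 8).
Sequential outcome (Heavy, Y) differs from the Nash profile (Medium, X).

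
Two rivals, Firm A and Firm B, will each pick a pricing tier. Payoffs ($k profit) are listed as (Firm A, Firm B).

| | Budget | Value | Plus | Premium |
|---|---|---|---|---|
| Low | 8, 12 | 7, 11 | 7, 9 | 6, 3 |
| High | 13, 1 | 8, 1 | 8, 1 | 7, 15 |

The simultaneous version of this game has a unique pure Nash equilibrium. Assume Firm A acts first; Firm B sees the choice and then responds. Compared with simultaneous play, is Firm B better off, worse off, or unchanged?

worse off

Firm B best-responds to each possible Firm A move:
- Low: Firm B compares 12, 11, 9, 3 and picks Budget; Firm A would get 8.
- High: Firm B compares 1, 1, 1, 15 and picks Premium; Firm A would get 7.
Among 8, 7, the best is 8 at Low. Subgame-perfect outcome: (Low, Budget) with payoffs (8, 12).
For the simultaneous game, intersect best replies.
Firm A's best replies: Budget→High; Value→High; Plus→High; Premium→High.
Firm B's best replies: Low→Budget; High→Premium.
Only (High, Premium) has each player best-responding; Nash payoffs (7, 15).
Firm B earns 12 sequentially versus 15 at the Nash outcome: worse off.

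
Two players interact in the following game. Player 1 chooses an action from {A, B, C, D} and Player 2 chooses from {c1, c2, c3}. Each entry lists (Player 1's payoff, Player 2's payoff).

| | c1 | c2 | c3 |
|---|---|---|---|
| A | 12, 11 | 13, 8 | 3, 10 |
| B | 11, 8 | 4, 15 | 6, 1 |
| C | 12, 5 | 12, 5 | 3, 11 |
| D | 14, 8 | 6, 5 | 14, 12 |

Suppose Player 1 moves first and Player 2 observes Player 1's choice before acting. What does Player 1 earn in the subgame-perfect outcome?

14

Work backward from Player 2's decision.
- A: Player 2 compares 11, 8, 10 and picks c1; Player 1 would get 12.
- B: Player 2 compares 8, 15, 1 and picks c2; Player 1 would get 4.
- C: Player 2 compares 5, 5, 11 and picks c3; Player 1 would get 3.
- D: Player 2 compares 8, 5, 12 and picks c3; Player 1 would get 14.
Among 12, 4, 3, 14, the best is 14 at D. Subgame-perfect outcome: (D, c3) with payoffs (14, 12).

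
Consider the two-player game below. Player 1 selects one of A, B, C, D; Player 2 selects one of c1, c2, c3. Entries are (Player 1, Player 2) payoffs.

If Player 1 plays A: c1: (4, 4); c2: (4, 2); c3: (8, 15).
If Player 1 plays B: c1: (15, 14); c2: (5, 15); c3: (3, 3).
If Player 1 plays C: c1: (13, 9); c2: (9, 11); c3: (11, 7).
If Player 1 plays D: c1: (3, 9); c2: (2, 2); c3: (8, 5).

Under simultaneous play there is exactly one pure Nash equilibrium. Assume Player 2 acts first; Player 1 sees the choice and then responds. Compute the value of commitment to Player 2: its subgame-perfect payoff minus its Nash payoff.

3

Solve by backward induction (Player 2 leads).
- c1 → Player 1 plays B (best of 4, 15, 13, 3); Player 2 gets 14.
- c2 → Player 1 plays C (best of 4, 5, 9, 2); Player 2 gets 11.
- c3 → Player 1 plays C (best of 8, 3, 11, 8); Player 2 gets 7.
Among 14, 11, 7, the best is 14 at c1. Subgame-perfect outcome: (B, c1) with payoffs (15, 14).
Now find the simultaneous Nash equilibrium.
Player 1's best replies: c1→B; c2→C; c3→C.
Player 2's best replies: A→c3; B→c2; C→c2; D→c1.
The unique mutual best reply is (C, c2), giving (9, 11).
Player 2's commitment gain: 14 − 11 = 3.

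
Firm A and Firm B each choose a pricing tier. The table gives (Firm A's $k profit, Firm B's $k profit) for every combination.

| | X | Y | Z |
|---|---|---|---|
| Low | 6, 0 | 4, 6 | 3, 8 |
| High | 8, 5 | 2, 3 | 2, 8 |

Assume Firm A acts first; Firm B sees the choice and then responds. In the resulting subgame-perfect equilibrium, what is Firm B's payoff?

Firm B best-responds to each possible Firm A move:
- Low: Firm B compares 0, 6, 8 and picks Z; Firm A would get 3.
- High: Firm B compares 5, 3, 8 and picks Z; Firm A would get 2.
Firm A's induced payoffs are 3, 2, so Firm A commits to Low. Subgame-perfect outcome: (Low, Z) with payoffs (3, 8).

8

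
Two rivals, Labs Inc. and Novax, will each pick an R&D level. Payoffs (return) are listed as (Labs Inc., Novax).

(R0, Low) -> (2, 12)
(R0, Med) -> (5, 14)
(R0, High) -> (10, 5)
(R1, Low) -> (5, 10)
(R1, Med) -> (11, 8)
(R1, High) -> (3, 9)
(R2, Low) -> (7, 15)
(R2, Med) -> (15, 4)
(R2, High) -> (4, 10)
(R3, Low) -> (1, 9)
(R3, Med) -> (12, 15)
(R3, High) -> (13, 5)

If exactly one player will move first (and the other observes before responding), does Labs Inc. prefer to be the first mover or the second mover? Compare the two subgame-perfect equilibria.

If Labs Inc. leads: Novax's best replies are R0→Med, R1→Low, R2→Low, R3→Med; Labs Inc.'s induced payoffs 5, 5, 7, 12; outcome (R3, Med), payoffs (12, 15).
If Novax leads: Labs Inc.'s best replies are Low→R2, Med→R2, High→R3; Novax's induced payoffs 15, 4, 5; outcome (R2, Low), payoffs (7, 15).
Labs Inc. gets 12 moving first and 7 moving second, so Labs Inc. prefers to move first.

first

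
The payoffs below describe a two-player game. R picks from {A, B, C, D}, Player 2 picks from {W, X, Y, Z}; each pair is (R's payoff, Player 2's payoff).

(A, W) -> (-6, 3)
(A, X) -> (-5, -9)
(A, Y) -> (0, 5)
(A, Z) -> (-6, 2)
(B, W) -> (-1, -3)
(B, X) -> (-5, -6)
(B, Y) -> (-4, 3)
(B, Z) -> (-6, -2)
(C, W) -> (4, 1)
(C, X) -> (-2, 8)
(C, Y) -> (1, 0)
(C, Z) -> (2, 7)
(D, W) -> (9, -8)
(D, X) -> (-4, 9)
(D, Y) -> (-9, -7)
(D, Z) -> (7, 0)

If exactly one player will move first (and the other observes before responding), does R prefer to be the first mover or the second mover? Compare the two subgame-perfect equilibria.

first

If R leads: Player 2's best replies are A→Y, B→Y, C→X, D→X; R's induced payoffs 0, -4, -2, -4; outcome (A, Y), payoffs (0, 5).
If Player 2 leads: R's best replies are W→D, X→C, Y→C, Z→D; Player 2's induced payoffs -8, 8, 0, 0; outcome (C, X), payoffs (-2, 8).
R gets 0 moving first and -2 moving second, so R prefers to move first.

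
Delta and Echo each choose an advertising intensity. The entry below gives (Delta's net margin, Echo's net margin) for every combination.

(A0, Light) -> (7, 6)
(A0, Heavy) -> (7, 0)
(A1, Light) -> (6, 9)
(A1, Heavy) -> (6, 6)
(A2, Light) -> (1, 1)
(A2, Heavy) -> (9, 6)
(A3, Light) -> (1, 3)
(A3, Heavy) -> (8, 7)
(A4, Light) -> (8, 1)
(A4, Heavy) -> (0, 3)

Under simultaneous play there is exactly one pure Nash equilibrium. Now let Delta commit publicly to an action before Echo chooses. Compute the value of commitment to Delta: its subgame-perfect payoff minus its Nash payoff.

Backward induction with Delta moving first.
- A0: BR = Light, leader payoff 7.
- A1: BR = Light, leader payoff 6.
- A2: BR = Heavy, leader payoff 9.
- A3: BR = Heavy, leader payoff 8.
- A4: BR = Heavy, leader payoff 0.
Among 7, 6, 9, 8, 0, the best is 9 at A2. Subgame-perfect outcome: (A2, Heavy) with payoffs (9, 6).
Now find the simultaneous Nash equilibrium.
Delta's best replies: Light→A4; Heavy→A2.
Echo's best replies: A0→Light; A1→Light; A2→Heavy; A3→Heavy; A4→Heavy.
Only (A2, Heavy) has each player best-responding; Nash payoffs (9, 6).
Delta's commitment gain: 9 − 9 = 0.

0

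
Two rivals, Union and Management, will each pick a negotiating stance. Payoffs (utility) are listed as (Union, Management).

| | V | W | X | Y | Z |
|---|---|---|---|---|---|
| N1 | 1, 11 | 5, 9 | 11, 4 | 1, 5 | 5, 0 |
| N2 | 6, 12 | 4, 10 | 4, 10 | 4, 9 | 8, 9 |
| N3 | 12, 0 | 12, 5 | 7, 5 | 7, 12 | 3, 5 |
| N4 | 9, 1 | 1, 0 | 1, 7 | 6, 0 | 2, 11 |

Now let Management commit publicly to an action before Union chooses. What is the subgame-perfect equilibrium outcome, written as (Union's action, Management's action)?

(N3, Y)

Work backward from Union's decision.
- V: Union compares 1, 6, 12, 9 and picks N3; Management would get 0.
- W: Union compares 5, 4, 12, 1 and picks N3; Management would get 5.
- X: Union compares 11, 4, 7, 1 and picks N1; Management would get 4.
- Y: Union compares 1, 4, 7, 6 and picks N3; Management would get 12.
- Z: Union compares 5, 8, 3, 2 and picks N2; Management would get 9.
Management's induced payoffs are 0, 5, 4, 12, 9, so Management commits to Y. Subgame-perfect outcome: (N3, Y) with payoffs (7, 12).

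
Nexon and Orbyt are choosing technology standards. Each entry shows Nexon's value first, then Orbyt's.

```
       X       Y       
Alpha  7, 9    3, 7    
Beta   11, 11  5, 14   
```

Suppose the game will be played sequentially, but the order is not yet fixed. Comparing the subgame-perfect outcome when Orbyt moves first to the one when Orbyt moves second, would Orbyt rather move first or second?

If Nexon leads: Orbyt's best replies are Alpha→X, Beta→Y; Nexon's induced payoffs 7, 5; outcome (Alpha, X), payoffs (7, 9).
If Orbyt leads: Nexon's best replies are X→Beta, Y→Beta; Orbyt's induced payoffs 11, 14; outcome (Beta, Y), payoffs (5, 14).
Orbyt gets 14 moving first and 9 moving second, so Orbyt prefers to move first.

first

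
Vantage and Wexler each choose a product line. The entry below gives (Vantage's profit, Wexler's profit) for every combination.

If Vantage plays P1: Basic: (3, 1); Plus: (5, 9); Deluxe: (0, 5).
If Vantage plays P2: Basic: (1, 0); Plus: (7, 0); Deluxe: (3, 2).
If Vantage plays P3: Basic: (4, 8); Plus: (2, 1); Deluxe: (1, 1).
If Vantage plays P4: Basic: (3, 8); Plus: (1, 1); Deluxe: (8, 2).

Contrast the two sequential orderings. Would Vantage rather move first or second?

first

If Vantage leads: Wexler's best replies are P1→Plus, P2→Deluxe, P3→Basic, P4→Basic; Vantage's induced payoffs 5, 3, 4, 3; outcome (P1, Plus), payoffs (5, 9).
If Wexler leads: Vantage's best replies are Basic→P3, Plus→P2, Deluxe→P4; Wexler's induced payoffs 8, 0, 2; outcome (P3, Basic), payoffs (4, 8).
Vantage gets 5 moving first and 4 moving second, so Vantage prefers to move first.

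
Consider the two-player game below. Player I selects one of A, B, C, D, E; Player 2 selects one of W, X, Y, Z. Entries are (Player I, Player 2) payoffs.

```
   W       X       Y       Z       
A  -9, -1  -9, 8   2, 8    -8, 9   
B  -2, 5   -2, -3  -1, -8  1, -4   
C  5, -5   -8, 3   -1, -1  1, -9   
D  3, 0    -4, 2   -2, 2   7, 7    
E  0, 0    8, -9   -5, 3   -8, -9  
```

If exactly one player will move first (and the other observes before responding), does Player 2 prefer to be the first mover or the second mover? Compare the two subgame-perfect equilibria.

first

If Player I leads: Player 2's best replies are A→Z, B→W, C→X, D→Z, E→Y; Player I's induced payoffs -8, -2, -8, 7, -5; outcome (D, Z), payoffs (7, 7).
If Player 2 leads: Player I's best replies are W→C, X→E, Y→A, Z→D; Player 2's induced payoffs -5, -9, 8, 7; outcome (A, Y), payoffs (2, 8).
Player 2 gets 8 moving first and 7 moving second, so Player 2 prefers to move first.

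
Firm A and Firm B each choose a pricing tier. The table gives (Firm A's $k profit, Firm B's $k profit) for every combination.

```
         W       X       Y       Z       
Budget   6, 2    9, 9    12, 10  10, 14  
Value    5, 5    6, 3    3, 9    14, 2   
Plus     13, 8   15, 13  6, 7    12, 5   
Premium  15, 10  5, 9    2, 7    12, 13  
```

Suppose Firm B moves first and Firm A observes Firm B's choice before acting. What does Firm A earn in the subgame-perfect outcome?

Backward induction with Firm B moving first.
- W: Firm A compares 6, 5, 13, 15 and picks Premium; Firm B would get 10.
- X: Firm A compares 9, 6, 15, 5 and picks Plus; Firm B would get 13.
- Y: Firm A compares 12, 3, 6, 2 and picks Budget; Firm B would get 10.
- Z: Firm A compares 10, 14, 12, 12 and picks Value; Firm B would get 2.
Among 10, 13, 10, 2, the best is 13 at X. Subgame-perfect outcome: (Plus, X) with payoffs (15, 13).

15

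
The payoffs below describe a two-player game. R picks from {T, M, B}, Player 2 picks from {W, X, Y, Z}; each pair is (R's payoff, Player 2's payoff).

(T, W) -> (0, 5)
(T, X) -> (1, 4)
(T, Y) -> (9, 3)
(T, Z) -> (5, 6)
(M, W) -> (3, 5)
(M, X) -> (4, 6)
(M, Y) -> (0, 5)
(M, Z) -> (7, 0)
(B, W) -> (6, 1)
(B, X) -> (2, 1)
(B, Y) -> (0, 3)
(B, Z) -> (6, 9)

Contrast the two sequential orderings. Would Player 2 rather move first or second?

If R leads: Player 2's best replies are T→Z, M→X, B→Z; R's induced payoffs 5, 4, 6; outcome (B, Z), payoffs (6, 9).
If Player 2 leads: R's best replies are W→B, X→M, Y→T, Z→M; Player 2's induced payoffs 1, 6, 3, 0; outcome (M, X), payoffs (4, 6).
Player 2 gets 6 moving first and 9 moving second, so Player 2 prefers to move second.

second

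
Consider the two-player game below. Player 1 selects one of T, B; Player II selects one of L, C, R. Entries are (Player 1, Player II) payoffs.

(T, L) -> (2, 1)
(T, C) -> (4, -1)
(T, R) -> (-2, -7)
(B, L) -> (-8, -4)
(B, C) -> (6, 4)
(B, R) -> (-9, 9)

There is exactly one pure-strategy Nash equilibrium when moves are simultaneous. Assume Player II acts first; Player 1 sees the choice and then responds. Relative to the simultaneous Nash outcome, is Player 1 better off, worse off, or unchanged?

better off

Player 1 best-responds to each possible Player II move:
- L → Player 1 plays T (best of 2, -8); Player II gets 1.
- C → Player 1 plays B (best of 4, 6); Player II gets 4.
- R → Player 1 plays T (best of -2, -9); Player II gets -7.
Among 1, 4, -7, the best is 4 at C. Subgame-perfect outcome: (B, C) with payoffs (6, 4).
Under simultaneous play:
Player 1's best replies: L→T; C→B; R→T.
Player II's best replies: T→L; B→R.
Only (T, L) has each player best-responding; Nash payoffs (2, 1).
Player 1 earns 6 sequentially versus 2 at the Nash outcome: better off.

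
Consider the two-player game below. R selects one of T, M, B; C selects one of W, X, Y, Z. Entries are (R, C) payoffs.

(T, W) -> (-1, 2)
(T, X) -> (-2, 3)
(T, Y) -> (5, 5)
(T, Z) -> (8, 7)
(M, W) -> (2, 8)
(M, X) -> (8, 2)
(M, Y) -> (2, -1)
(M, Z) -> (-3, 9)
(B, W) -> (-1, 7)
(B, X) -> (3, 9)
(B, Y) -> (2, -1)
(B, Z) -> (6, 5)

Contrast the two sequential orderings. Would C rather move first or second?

If R leads: C's best replies are T→Z, M→Z, B→X; R's induced payoffs 8, -3, 3; outcome (T, Z), payoffs (8, 7).
If C leads: R's best replies are W→M, X→M, Y→T, Z→T; C's induced payoffs 8, 2, 5, 7; outcome (M, W), payoffs (2, 8).
C gets 8 moving first and 7 moving second, so C prefers to move first.

first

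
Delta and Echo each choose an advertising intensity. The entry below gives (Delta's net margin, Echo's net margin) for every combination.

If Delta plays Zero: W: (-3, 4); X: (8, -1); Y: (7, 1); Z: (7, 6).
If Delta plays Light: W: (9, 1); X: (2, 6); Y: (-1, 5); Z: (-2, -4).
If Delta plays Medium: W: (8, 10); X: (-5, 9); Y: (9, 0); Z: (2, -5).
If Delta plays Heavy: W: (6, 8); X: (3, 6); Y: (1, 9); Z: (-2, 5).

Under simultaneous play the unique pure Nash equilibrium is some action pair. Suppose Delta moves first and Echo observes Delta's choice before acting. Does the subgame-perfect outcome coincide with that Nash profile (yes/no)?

Solve by backward induction (Delta leads).
- Zero: BR = Z, leader payoff 7.
- Light: BR = X, leader payoff 2.
- Medium: BR = W, leader payoff 8.
- Heavy: BR = Y, leader payoff 1.
Among 7, 2, 8, 1, the best is 8 at Medium. Subgame-perfect outcome: (Medium, W) with payoffs (8, 10).
Under simultaneous play:
Delta's best replies: W→Light; X→Zero; Y→Medium; Z→Zero.
Echo's best replies: Zero→Z; Light→X; Medium→W; Heavy→Y.
Only (Zero, Z) has each player best-responding; Nash payoffs (7, 6).
Sequential outcome (Medium, W) differs from the Nash profile (Zero, Z).

no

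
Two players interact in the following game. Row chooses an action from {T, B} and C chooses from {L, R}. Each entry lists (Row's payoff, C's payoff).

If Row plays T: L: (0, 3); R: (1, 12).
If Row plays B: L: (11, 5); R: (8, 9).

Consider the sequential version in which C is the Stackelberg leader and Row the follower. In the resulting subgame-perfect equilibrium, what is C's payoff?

9

Row best-responds to each possible C move:
- L: Row compares 0, 11 and picks B; C would get 5.
- R: Row compares 1, 8 and picks B; C would get 9.
C's induced payoffs are 5, 9, so C commits to R. Subgame-perfect outcome: (B, R) with payoffs (8, 9).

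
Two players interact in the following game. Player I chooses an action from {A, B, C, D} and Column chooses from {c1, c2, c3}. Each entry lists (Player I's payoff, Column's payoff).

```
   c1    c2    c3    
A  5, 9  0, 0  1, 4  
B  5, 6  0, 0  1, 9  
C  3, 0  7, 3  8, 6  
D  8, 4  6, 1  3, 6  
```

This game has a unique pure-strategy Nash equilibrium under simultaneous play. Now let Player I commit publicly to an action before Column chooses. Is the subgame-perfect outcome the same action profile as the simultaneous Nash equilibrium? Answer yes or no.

Solve by backward induction (Player I leads).
- A → Column plays c1 (best of 9, 0, 4); Player I gets 5.
- B → Column plays c3 (best of 6, 0, 9); Player I gets 1.
- C → Column plays c3 (best of 0, 3, 6); Player I gets 8.
- D → Column plays c3 (best of 4, 1, 6); Player I gets 3.
Player I's induced payoffs are 5, 1, 8, 3, so Player I commits to C. Subgame-perfect outcome: (C, c3) with payoffs (8, 6).
Now find the simultaneous Nash equilibrium.
Player I's best replies: c1→D; c2→C; c3→C.
Column's best replies: A→c1; B→c3; C→c3; D→c3.
The unique mutual best reply is (C, c3), giving (8, 6).
Sequential outcome (C, c3) coincides with the Nash profile (C, c3).

yes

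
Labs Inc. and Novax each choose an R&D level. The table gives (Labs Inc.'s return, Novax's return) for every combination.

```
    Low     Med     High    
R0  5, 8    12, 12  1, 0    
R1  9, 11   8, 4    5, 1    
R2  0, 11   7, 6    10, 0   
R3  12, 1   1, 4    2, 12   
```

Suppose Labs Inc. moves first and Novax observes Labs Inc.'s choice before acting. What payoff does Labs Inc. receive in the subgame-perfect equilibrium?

12

Backward induction with Labs Inc. moving first.
- R0 → Novax plays Med (best of 8, 12, 0); Labs Inc. gets 12.
- R1 → Novax plays Low (best of 11, 4, 1); Labs Inc. gets 9.
- R2 → Novax plays Low (best of 11, 6, 0); Labs Inc. gets 0.
- R3 → Novax plays High (best of 1, 4, 12); Labs Inc. gets 2.
Maximizing over 12, 9, 0, 2, Labs Inc. chooses R0. Subgame-perfect outcome: (R0, Med) with payoffs (12, 12).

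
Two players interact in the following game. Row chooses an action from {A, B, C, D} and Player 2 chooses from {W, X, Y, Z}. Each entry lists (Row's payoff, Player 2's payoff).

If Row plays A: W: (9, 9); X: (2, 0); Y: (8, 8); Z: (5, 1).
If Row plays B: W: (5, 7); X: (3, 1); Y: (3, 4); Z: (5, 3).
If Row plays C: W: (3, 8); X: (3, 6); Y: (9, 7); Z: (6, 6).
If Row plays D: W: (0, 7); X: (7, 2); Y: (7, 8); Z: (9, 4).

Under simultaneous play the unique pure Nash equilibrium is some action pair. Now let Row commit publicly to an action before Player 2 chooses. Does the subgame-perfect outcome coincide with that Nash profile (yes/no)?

Backward induction with Row moving first.
- A: BR = W, leader payoff 9.
- B: BR = W, leader payoff 5.
- C: BR = W, leader payoff 3.
- D: BR = Y, leader payoff 7.
Maximizing over 9, 5, 3, 7, Row chooses A. Subgame-perfect outcome: (A, W) with payoffs (9, 9).
Under simultaneous play:
Row's best replies: W→A; X→D; Y→C; Z→D.
Player 2's best replies: A→W; B→W; C→W; D→Y.
The unique mutual best reply is (A, W), giving (9, 9).
Sequential outcome (A, W) coincides with the Nash profile (A, W).

yes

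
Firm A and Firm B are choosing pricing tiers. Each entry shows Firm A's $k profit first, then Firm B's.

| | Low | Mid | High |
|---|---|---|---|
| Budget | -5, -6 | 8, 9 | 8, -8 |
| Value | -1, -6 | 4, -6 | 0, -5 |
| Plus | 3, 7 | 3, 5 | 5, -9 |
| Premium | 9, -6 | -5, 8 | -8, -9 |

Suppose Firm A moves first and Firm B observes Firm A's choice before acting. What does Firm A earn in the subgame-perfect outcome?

8

Backward induction with Firm A moving first.
- Budget: BR = Mid, leader payoff 8.
- Value: BR = High, leader payoff 0.
- Plus: BR = Low, leader payoff 3.
- Premium: BR = Mid, leader payoff -5.
Maximizing over 8, 0, 3, -5, Firm A chooses Budget. Subgame-perfect outcome: (Budget, Mid) with payoffs (8, 9).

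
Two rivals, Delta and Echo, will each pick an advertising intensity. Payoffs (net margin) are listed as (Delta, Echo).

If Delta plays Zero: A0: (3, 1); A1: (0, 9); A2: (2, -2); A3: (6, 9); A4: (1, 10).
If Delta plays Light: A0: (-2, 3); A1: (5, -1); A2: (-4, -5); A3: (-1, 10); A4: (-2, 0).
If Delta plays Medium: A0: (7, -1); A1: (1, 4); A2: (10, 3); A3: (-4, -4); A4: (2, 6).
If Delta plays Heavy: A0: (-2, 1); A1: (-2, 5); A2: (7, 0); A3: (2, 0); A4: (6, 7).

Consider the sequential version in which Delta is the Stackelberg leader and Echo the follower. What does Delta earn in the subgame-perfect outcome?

6

Echo best-responds to each possible Delta move:
- Zero → Echo plays A4 (best of 1, 9, -2, 9, 10); Delta gets 1.
- Light → Echo plays A3 (best of 3, -1, -5, 10, 0); Delta gets -1.
- Medium → Echo plays A4 (best of -1, 4, 3, -4, 6); Delta gets 2.
- Heavy → Echo plays A4 (best of 1, 5, 0, 0, 7); Delta gets 6.
Among 1, -1, 2, 6, the best is 6 at Heavy. Subgame-perfect outcome: (Heavy, A4) with payoffs (6, 7).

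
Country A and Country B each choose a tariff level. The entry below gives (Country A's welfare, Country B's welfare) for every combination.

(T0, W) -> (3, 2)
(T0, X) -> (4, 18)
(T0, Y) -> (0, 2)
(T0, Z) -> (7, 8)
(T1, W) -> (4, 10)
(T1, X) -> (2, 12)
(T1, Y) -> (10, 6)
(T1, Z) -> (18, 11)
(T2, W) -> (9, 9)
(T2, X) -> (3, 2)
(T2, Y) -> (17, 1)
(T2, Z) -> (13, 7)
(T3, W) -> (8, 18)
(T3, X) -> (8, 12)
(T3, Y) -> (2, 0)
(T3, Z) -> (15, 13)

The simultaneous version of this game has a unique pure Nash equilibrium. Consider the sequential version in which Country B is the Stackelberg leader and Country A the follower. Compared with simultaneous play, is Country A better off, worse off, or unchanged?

worse off

Solve by backward induction (Country B leads).
- W: Country A compares 3, 4, 9, 8 and picks T2; Country B would get 9.
- X: Country A compares 4, 2, 3, 8 and picks T3; Country B would get 12.
- Y: Country A compares 0, 10, 17, 2 and picks T2; Country B would get 1.
- Z: Country A compares 7, 18, 13, 15 and picks T1; Country B would get 11.
Country B's induced payoffs are 9, 12, 1, 11, so Country B commits to X. Subgame-perfect outcome: (T3, X) with payoffs (8, 12).
Under simultaneous play:
Country A's best replies: W→T2; X→T3; Y→T2; Z→T1.
Country B's best replies: T0→X; T1→X; T2→W; T3→W.
Only (T2, W) has each player best-responding; Nash payoffs (9, 9).
Country A earns 8 sequentially versus 9 at the Nash outcome: worse off.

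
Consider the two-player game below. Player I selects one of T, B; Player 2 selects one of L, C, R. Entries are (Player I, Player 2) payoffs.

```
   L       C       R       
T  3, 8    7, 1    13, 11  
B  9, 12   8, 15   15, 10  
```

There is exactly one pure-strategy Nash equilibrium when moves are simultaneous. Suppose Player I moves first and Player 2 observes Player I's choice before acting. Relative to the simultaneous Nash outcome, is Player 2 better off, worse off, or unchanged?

worse off

Solve by backward induction (Player I leads).
- T: BR = R, leader payoff 13.
- B: BR = C, leader payoff 8.
Player I's induced payoffs are 13, 8, so Player I commits to T. Subgame-perfect outcome: (T, R) with payoffs (13, 11).
For the simultaneous game, intersect best replies.
Player I's best replies: L→B; C→B; R→B.
Player 2's best replies: T→R; B→C.
Only (B, C) has each player best-responding; Nash payoffs (8, 15).
Player 2 earns 11 sequentially versus 15 at the Nash outcome: worse off.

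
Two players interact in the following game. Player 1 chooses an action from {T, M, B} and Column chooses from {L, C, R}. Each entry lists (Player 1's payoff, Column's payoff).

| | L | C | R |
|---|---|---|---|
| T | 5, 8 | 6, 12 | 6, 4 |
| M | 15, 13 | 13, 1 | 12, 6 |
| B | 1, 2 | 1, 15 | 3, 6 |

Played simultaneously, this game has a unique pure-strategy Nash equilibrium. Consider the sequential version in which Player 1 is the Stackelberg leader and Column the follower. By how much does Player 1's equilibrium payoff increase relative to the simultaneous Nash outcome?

Backward induction with Player 1 moving first.
- T: BR = C, leader payoff 6.
- M: BR = L, leader payoff 15.
- B: BR = C, leader payoff 1.
Maximizing over 6, 15, 1, Player 1 chooses M. Subgame-perfect outcome: (M, L) with payoffs (15, 13).
Now find the simultaneous Nash equilibrium.
Player 1's best replies: L→M; C→M; R→M.
Column's best replies: T→C; M→L; B→C.
The unique mutual best reply is (M, L), giving (15, 13).
Player 1's commitment gain: 15 − 15 = 0.

0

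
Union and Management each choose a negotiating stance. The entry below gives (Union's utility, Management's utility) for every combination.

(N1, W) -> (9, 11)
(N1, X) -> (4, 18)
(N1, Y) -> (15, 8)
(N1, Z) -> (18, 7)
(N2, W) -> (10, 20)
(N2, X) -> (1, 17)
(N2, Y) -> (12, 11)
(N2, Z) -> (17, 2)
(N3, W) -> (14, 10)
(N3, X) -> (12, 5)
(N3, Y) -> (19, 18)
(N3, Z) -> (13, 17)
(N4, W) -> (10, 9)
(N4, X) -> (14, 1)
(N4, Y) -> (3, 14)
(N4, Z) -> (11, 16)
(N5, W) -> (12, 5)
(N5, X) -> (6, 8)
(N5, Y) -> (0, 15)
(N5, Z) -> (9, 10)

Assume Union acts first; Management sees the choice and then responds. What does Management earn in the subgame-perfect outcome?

Management best-responds to each possible Union move:
- N1: BR = X, leader payoff 4.
- N2: BR = W, leader payoff 10.
- N3: BR = Y, leader payoff 19.
- N4: BR = Z, leader payoff 11.
- N5: BR = Y, leader payoff 0.
Among 4, 10, 19, 11, 0, the best is 19 at N3. Subgame-perfect outcome: (N3, Y) with payoffs (19, 18).

18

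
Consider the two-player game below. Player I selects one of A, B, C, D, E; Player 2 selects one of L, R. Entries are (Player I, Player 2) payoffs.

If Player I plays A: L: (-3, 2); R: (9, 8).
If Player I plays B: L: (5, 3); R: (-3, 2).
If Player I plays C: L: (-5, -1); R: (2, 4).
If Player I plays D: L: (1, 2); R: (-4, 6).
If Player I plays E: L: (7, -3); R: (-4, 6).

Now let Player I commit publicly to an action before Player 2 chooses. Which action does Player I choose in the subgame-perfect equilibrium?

A

Work backward from Player 2's decision.
- A → Player 2 plays R (best of 2, 8); Player I gets 9.
- B → Player 2 plays L (best of 3, 2); Player I gets 5.
- C → Player 2 plays R (best of -1, 4); Player I gets 2.
- D → Player 2 plays R (best of 2, 6); Player I gets -4.
- E → Player 2 plays R (best of -3, 6); Player I gets -4.
Maximizing over 9, 5, 2, -4, -4, Player I chooses A. Subgame-perfect outcome: (A, R) with payoffs (9, 8).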